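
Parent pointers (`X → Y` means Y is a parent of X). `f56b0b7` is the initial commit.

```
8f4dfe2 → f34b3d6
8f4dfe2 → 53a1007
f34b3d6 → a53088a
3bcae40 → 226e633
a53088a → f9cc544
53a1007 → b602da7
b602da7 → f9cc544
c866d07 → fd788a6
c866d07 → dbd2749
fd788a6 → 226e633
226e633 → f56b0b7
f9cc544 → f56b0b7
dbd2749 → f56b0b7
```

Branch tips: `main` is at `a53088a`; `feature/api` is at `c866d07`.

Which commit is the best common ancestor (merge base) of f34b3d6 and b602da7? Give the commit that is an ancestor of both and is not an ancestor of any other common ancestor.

f9cc544

Ancestors of f34b3d6: {a53088a, f34b3d6, f56b0b7, f9cc544}.
Ancestors of b602da7: {b602da7, f56b0b7, f9cc544}.
Common ancestors: {f56b0b7, f9cc544}.
Among these, f9cc544 is not an ancestor of any other common ancestor — it is the merge base.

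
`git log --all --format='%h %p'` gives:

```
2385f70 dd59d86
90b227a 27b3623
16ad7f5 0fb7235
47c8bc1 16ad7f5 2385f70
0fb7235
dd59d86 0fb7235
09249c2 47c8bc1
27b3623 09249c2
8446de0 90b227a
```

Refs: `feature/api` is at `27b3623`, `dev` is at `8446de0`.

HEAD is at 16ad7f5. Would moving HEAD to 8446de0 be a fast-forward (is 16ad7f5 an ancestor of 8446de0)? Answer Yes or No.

Yes

A fast-forward from 16ad7f5 to 8446de0 is possible iff 16ad7f5 is an ancestor of 8446de0.
Ancestors of 8446de0: {09249c2, 0fb7235, 16ad7f5, 2385f70, 27b3623, 47c8bc1, 8446de0, 90b227a, dd59d86}.
16ad7f5 is among them, so fast-forward is possible.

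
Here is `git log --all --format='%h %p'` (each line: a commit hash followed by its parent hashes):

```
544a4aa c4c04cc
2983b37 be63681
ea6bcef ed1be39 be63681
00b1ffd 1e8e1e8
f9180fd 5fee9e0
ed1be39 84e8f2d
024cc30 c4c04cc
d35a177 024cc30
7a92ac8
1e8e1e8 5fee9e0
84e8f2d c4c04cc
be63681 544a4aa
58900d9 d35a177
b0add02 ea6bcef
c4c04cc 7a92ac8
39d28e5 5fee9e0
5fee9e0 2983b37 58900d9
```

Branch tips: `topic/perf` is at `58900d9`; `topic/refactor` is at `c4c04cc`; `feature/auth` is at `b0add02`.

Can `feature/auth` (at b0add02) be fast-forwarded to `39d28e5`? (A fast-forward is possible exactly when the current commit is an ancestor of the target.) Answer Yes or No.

A fast-forward from b0add02 to 39d28e5 is possible iff b0add02 is an ancestor of 39d28e5.
Ancestors of 39d28e5: {024cc30, 2983b37, 39d28e5, 544a4aa, 58900d9, 5fee9e0, 7a92ac8, be63681, c4c04cc, d35a177}.
b0add02 is not among them, so fast-forward is not possible.

No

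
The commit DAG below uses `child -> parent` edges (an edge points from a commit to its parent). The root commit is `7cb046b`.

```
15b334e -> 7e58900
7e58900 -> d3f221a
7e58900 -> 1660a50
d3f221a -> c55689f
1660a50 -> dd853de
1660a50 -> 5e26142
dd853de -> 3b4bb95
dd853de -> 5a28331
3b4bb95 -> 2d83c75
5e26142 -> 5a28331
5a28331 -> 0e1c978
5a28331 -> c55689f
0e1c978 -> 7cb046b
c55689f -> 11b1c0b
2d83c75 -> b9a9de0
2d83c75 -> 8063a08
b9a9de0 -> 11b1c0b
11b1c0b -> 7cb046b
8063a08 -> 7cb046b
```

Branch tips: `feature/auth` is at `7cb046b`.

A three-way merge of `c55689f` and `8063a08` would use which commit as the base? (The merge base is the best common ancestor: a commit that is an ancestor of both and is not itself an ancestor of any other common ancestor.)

7cb046b

Ancestors of c55689f: {11b1c0b, 7cb046b, c55689f}.
Ancestors of 8063a08: {7cb046b, 8063a08}.
Common ancestors: {7cb046b}.
The only common ancestor is 7cb046b, so it is the merge base.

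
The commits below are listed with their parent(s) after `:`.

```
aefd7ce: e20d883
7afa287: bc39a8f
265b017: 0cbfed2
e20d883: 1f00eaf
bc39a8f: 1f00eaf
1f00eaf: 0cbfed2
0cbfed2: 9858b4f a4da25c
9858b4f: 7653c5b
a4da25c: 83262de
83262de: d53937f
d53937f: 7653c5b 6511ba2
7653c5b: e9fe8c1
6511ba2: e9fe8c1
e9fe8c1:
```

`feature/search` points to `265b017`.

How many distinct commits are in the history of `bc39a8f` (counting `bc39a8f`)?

Walking parent pointers from bc39a8f: reachable set = {0cbfed2, 1f00eaf, 6511ba2, 7653c5b, 83262de, 9858b4f, a4da25c, bc39a8f, d53937f, e9fe8c1}.
That is 10 commits.

10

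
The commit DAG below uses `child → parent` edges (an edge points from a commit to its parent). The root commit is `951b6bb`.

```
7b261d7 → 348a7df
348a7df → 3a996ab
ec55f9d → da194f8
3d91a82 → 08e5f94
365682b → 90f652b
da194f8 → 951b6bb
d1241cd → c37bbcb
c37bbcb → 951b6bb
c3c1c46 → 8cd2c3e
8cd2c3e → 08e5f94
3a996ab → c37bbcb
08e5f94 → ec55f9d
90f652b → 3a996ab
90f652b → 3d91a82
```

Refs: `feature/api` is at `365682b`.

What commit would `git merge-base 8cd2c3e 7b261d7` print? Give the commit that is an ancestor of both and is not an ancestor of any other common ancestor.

Ancestors of 8cd2c3e: {08e5f94, 8cd2c3e, 951b6bb, da194f8, ec55f9d}.
Ancestors of 7b261d7: {348a7df, 3a996ab, 7b261d7, 951b6bb, c37bbcb}.
Common ancestors: {951b6bb}.
The only common ancestor is 951b6bb, so it is the merge base.

951b6bb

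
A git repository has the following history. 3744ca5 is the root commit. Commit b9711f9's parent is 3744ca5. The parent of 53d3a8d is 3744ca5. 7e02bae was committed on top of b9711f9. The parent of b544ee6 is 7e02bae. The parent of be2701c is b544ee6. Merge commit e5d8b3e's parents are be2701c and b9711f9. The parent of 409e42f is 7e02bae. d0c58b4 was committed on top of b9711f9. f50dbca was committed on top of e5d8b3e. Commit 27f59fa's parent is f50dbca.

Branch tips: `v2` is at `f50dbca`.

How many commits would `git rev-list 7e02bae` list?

Walking parent pointers from 7e02bae: reachable set = {3744ca5, 7e02bae, b9711f9}.
That is 3 commits.

3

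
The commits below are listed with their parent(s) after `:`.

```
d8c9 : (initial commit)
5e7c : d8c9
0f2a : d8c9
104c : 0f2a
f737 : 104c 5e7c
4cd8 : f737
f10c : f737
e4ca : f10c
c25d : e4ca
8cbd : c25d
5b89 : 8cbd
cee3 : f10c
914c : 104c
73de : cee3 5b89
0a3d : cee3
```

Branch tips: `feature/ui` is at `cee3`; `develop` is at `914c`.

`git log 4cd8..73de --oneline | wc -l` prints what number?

7

Reachable from 73de: {0f2a, 104c, 5b89, 5e7c, 73de, 8cbd, c25d, cee3, d8c9, e4ca, f10c, f737}.
Reachable from 4cd8: {0f2a, 104c, 4cd8, 5e7c, d8c9, f737}.
In 73de's history but not 4cd8's: {5b89, 73de, 8cbd, c25d, cee3, e4ca, f10c} — 7 commits.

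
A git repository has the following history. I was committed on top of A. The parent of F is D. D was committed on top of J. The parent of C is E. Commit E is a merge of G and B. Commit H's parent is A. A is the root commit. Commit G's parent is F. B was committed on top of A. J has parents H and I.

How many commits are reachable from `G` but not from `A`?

6

Reachable from G: {A, D, F, G, H, I, J}.
Reachable from A: {A}.
In G's history but not A's: {D, F, G, H, I, J} — 6 commits.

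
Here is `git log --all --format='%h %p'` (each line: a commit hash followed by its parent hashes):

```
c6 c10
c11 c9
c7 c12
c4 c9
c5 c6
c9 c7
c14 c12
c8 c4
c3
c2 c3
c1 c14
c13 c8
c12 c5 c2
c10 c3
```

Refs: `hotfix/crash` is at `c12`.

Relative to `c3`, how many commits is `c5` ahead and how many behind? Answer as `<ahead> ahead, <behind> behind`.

3 ahead, 0 behind

Reachable from c5: {c10, c3, c5, c6}.
Reachable from c3: {c3}.
Only in c5's history (ahead): {c10, c5, c6} — 3.
Only in c3's history (behind): {} — 0.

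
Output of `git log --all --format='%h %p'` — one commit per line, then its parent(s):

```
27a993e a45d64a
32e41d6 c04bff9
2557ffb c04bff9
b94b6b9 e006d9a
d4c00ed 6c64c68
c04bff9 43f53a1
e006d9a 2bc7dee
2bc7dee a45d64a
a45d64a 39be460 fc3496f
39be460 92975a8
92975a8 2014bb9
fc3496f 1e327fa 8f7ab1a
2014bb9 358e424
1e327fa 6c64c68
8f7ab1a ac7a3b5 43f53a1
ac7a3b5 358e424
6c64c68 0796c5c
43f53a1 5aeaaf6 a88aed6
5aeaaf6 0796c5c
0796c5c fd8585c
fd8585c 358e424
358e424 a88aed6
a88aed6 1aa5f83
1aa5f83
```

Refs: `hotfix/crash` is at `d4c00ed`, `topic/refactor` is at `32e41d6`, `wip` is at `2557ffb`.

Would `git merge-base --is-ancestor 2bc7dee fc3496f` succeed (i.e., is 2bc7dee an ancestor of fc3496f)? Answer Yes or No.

Ancestors of fc3496f: {0796c5c, 1aa5f83, 1e327fa, 358e424, 43f53a1, 5aeaaf6, 6c64c68, 8f7ab1a, a88aed6, ac7a3b5, fc3496f, fd8585c}.
2bc7dee is not in that set, so it is not an ancestor of fc3496f.

No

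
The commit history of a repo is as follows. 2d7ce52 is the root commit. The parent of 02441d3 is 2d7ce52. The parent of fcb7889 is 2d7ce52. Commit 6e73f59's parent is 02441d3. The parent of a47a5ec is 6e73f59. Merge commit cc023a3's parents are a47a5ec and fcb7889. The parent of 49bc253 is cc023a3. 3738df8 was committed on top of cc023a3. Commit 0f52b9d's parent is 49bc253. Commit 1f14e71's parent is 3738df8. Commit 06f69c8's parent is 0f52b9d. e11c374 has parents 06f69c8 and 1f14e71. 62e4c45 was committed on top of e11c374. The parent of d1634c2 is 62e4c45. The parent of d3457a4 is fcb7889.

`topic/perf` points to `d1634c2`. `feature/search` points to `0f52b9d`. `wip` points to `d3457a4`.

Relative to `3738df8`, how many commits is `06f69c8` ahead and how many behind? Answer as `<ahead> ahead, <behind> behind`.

3 ahead, 1 behind

Reachable from 06f69c8: {02441d3, 06f69c8, 0f52b9d, 2d7ce52, 49bc253, 6e73f59, a47a5ec, cc023a3, fcb7889}.
Reachable from 3738df8: {02441d3, 2d7ce52, 3738df8, 6e73f59, a47a5ec, cc023a3, fcb7889}.
Only in 06f69c8's history (ahead): {06f69c8, 0f52b9d, 49bc253} — 3.
Only in 3738df8's history (behind): {3738df8} — 1.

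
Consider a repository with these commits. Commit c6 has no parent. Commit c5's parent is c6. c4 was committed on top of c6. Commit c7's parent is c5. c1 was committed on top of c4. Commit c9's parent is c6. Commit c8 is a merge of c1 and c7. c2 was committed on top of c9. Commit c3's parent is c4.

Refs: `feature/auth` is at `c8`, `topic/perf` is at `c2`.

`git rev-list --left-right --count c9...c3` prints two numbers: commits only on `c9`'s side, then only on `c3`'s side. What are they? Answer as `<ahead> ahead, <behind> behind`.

1 ahead, 2 behind

Reachable from c9: {c6, c9}.
Reachable from c3: {c3, c4, c6}.
Only in c9's history (ahead): {c9} — 1.
Only in c3's history (behind): {c3, c4} — 2.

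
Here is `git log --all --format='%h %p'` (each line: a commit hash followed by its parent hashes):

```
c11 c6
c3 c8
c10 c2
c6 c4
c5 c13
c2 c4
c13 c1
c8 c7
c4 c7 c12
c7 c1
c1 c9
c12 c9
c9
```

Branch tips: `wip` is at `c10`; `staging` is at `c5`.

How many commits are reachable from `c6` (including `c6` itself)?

Walking parent pointers from c6: reachable set = {c1, c12, c4, c6, c7, c9}.
That is 6 commits.

6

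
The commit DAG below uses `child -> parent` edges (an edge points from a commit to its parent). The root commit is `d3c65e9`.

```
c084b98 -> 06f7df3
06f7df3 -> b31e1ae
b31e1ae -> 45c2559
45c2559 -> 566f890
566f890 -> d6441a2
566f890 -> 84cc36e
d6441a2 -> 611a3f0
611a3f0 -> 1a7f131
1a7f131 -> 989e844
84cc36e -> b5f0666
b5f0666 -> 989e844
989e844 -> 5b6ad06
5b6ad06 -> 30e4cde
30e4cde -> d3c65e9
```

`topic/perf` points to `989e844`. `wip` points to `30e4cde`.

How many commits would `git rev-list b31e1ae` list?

12

Walking parent pointers from b31e1ae: reachable set = {1a7f131, 30e4cde, 45c2559, 566f890, 5b6ad06, 611a3f0, 84cc36e, 989e844, b31e1ae, b5f0666, d3c65e9, d6441a2}.
That is 12 commits.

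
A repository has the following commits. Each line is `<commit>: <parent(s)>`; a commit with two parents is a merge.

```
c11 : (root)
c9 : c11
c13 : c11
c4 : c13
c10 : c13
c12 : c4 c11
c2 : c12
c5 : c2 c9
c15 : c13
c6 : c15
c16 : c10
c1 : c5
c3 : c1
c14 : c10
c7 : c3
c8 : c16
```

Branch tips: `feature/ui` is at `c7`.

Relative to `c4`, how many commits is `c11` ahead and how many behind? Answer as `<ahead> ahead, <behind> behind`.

Reachable from c11: {c11}.
Reachable from c4: {c11, c13, c4}.
Only in c11's history (ahead): {} — 0.
Only in c4's history (behind): {c13, c4} — 2.

0 ahead, 2 behind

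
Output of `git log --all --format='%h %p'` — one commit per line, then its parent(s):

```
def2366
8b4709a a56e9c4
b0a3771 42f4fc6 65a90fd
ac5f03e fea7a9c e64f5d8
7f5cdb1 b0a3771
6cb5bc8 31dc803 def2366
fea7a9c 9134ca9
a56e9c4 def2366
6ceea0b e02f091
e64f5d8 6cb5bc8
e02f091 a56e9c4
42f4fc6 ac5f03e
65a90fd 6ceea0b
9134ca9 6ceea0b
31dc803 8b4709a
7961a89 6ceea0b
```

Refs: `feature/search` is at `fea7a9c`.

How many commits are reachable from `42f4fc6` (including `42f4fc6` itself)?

12

Walking parent pointers from 42f4fc6: reachable set = {31dc803, 42f4fc6, 6cb5bc8, 6ceea0b, 8b4709a, 9134ca9, a56e9c4, ac5f03e, def2366, e02f091, e64f5d8, fea7a9c}.
That is 12 commits.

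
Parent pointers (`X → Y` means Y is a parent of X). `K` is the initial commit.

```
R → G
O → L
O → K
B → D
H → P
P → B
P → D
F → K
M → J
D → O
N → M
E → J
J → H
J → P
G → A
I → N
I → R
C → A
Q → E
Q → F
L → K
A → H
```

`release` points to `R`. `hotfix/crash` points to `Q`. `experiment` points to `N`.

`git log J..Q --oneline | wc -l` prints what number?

Reachable from Q: {B, D, E, F, H, J, K, L, O, P, Q}.
Reachable from J: {B, D, H, J, K, L, O, P}.
In Q's history but not J's: {E, F, Q} — 3 commits.

3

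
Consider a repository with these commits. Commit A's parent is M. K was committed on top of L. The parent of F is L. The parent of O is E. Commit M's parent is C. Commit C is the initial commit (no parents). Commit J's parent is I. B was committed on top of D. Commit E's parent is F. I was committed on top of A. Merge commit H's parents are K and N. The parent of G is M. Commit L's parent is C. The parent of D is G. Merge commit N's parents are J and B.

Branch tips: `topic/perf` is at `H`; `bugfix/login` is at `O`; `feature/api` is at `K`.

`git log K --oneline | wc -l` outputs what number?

3

Walking parent pointers from K: reachable set = {C, K, L}.
That is 3 commits.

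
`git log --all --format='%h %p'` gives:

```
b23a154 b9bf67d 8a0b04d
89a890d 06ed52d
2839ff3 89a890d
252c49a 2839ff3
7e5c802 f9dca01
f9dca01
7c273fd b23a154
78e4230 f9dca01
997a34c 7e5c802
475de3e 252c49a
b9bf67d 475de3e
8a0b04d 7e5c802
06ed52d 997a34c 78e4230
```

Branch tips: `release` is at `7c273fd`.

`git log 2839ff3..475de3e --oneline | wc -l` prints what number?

Reachable from 475de3e: {06ed52d, 252c49a, 2839ff3, 475de3e, 78e4230, 7e5c802, 89a890d, 997a34c, f9dca01}.
Reachable from 2839ff3: {06ed52d, 2839ff3, 78e4230, 7e5c802, 89a890d, 997a34c, f9dca01}.
In 475de3e's history but not 2839ff3's: {252c49a, 475de3e} — 2 commits.

2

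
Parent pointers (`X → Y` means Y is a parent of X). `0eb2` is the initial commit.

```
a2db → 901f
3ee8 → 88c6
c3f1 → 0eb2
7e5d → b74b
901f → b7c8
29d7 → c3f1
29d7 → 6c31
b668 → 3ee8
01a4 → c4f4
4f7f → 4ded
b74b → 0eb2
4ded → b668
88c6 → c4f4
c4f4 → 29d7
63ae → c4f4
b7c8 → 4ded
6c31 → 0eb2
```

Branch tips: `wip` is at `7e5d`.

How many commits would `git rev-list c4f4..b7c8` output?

5

Reachable from b7c8: {0eb2, 29d7, 3ee8, 4ded, 6c31, 88c6, b668, b7c8, c3f1, c4f4}.
Reachable from c4f4: {0eb2, 29d7, 6c31, c3f1, c4f4}.
In b7c8's history but not c4f4's: {3ee8, 4ded, 88c6, b668, b7c8} — 5 commits.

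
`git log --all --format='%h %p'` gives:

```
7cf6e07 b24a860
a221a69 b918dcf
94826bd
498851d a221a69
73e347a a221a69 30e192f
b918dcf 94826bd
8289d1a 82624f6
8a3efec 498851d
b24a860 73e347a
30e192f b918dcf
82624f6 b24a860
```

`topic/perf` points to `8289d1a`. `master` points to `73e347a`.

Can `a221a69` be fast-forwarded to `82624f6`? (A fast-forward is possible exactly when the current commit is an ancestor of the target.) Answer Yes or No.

Yes

A fast-forward from a221a69 to 82624f6 is possible iff a221a69 is an ancestor of 82624f6.
Ancestors of 82624f6: {30e192f, 73e347a, 82624f6, 94826bd, a221a69, b24a860, b918dcf}.
a221a69 is among them, so fast-forward is possible.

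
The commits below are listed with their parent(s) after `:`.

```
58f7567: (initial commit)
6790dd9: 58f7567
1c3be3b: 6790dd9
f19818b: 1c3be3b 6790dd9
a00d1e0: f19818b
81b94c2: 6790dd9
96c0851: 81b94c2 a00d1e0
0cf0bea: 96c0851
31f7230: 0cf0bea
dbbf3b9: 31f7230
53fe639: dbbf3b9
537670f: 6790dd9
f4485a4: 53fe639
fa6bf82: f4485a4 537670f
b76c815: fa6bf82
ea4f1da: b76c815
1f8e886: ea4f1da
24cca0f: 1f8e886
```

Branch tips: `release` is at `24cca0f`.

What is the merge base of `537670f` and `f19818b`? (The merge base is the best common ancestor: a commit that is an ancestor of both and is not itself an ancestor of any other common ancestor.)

Ancestors of 537670f: {537670f, 58f7567, 6790dd9}.
Ancestors of f19818b: {1c3be3b, 58f7567, 6790dd9, f19818b}.
Common ancestors: {58f7567, 6790dd9}.
Among these, 6790dd9 is not an ancestor of any other common ancestor — it is the merge base.

6790dd9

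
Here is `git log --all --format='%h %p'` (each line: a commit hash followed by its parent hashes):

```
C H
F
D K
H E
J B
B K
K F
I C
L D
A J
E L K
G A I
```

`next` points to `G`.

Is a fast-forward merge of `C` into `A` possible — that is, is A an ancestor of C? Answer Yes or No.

A fast-forward from A to C is possible iff A is an ancestor of C.
Ancestors of C: {C, D, E, F, H, K, L}.
A is not among them, so fast-forward is not possible.

No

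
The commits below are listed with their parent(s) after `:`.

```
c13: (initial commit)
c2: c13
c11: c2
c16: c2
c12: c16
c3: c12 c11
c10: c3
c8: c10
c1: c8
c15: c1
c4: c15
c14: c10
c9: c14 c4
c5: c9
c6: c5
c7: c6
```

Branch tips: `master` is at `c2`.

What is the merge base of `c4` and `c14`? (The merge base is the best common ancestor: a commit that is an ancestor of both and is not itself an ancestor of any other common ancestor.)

c10

Ancestors of c4: {c1, c10, c11, c12, c13, c15, c16, c2, c3, c4, c8}.
Ancestors of c14: {c10, c11, c12, c13, c14, c16, c2, c3}.
Common ancestors: {c10, c11, c12, c13, c16, c2, c3}.
Among these, c10 is not an ancestor of any other common ancestor — it is the merge base.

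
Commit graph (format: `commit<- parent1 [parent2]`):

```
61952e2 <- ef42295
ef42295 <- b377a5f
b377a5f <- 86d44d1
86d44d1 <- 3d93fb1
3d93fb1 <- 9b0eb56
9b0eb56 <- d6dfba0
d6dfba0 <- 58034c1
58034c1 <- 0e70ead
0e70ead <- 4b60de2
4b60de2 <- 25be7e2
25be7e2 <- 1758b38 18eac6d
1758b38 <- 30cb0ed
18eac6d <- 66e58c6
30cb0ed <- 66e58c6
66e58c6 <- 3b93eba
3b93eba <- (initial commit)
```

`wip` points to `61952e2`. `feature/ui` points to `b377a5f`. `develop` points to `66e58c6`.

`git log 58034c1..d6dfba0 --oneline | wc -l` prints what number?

Reachable from d6dfba0: {0e70ead, 1758b38, 18eac6d, 25be7e2, 30cb0ed, 3b93eba, 4b60de2, 58034c1, 66e58c6, d6dfba0}.
Reachable from 58034c1: {0e70ead, 1758b38, 18eac6d, 25be7e2, 30cb0ed, 3b93eba, 4b60de2, 58034c1, 66e58c6}.
In d6dfba0's history but not 58034c1's: {d6dfba0} — 1 commit.

1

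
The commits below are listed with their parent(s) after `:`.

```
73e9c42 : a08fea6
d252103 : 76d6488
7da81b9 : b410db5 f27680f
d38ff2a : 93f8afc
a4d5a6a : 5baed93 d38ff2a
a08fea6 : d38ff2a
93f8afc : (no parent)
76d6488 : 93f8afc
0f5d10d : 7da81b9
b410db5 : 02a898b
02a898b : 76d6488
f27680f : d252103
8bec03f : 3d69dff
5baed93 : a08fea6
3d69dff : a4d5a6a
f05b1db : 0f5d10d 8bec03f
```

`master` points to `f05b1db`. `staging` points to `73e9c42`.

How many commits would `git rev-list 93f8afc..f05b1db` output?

Reachable from f05b1db: {02a898b, 0f5d10d, 3d69dff, 5baed93, 76d6488, 7da81b9, 8bec03f, 93f8afc, a08fea6, a4d5a6a, b410db5, d252103, d38ff2a, f05b1db, f27680f}.
Reachable from 93f8afc: {93f8afc}.
In f05b1db's history but not 93f8afc's: {02a898b, 0f5d10d, 3d69dff, 5baed93, 76d6488, 7da81b9, 8bec03f, a08fea6, a4d5a6a, b410db5, d252103, d38ff2a, f05b1db, f27680f} — 14 commits.

14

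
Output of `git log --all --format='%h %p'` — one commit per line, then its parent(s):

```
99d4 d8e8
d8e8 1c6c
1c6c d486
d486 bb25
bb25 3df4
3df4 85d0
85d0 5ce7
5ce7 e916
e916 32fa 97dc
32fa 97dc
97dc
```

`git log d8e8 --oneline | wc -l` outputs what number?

10

Walking parent pointers from d8e8: reachable set = {1c6c, 32fa, 3df4, 5ce7, 85d0, 97dc, bb25, d486, d8e8, e916}.
That is 10 commits.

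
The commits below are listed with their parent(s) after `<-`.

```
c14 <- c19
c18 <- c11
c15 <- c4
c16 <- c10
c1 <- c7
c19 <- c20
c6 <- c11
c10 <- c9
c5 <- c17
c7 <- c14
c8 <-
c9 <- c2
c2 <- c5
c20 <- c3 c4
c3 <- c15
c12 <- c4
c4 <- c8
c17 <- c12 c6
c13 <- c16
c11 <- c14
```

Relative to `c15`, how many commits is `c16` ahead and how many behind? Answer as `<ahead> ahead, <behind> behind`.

13 ahead, 0 behind

Reachable from c16: {c10, c11, c12, c14, c15, c16, c17, c19, c2, c20, c3, c4, c5, c6, c8, c9}.
Reachable from c15: {c15, c4, c8}.
Only in c16's history (ahead): {c10, c11, c12, c14, c16, c17, c19, c2, c20, c3, c5, c6, c9} — 13.
Only in c15's history (behind): {} — 0.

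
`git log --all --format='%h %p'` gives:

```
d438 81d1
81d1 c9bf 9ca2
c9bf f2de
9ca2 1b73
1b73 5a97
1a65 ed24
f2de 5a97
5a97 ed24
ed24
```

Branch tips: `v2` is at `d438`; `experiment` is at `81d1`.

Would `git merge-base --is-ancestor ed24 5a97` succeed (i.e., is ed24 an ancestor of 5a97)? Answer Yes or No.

Ancestors of 5a97 (commits reachable by following parents): {5a97, ed24}.
ed24 is in that set, so it is an ancestor of 5a97.

Yes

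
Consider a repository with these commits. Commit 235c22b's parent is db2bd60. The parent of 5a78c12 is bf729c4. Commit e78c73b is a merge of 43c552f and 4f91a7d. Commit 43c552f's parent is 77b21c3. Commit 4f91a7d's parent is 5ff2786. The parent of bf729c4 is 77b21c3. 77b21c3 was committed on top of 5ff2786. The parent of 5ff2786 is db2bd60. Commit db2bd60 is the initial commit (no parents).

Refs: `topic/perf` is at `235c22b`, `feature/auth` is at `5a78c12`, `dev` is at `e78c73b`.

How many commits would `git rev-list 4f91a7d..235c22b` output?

1

Reachable from 235c22b: {235c22b, db2bd60}.
Reachable from 4f91a7d: {4f91a7d, 5ff2786, db2bd60}.
In 235c22b's history but not 4f91a7d's: {235c22b} — 1 commit.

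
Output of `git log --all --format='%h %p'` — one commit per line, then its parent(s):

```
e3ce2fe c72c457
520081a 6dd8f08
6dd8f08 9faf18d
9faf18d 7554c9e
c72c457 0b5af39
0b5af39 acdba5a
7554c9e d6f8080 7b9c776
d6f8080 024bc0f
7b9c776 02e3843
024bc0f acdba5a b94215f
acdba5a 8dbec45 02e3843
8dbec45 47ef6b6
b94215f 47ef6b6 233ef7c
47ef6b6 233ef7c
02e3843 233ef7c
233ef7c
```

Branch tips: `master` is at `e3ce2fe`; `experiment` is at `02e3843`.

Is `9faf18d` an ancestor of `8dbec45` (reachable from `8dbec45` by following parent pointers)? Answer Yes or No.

Ancestors of 8dbec45: {233ef7c, 47ef6b6, 8dbec45}.
9faf18d is not in that set, so it is not an ancestor of 8dbec45.

No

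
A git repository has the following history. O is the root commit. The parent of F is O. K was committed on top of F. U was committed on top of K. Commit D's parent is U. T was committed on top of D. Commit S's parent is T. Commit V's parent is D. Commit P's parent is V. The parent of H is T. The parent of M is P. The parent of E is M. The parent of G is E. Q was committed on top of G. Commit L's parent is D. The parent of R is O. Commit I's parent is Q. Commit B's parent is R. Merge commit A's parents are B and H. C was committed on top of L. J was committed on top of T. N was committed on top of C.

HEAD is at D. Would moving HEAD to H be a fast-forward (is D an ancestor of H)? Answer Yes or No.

Yes

A fast-forward from D to H is possible iff D is an ancestor of H.
Ancestors of H: {D, F, H, K, O, T, U}.
D is among them, so fast-forward is possible.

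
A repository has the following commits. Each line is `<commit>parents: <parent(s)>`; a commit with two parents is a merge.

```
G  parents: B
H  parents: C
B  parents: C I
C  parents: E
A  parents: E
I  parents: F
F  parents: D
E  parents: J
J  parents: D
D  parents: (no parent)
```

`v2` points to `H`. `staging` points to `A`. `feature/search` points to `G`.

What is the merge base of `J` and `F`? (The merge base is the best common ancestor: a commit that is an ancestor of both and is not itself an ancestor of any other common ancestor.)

D

Ancestors of J: {D, J}.
Ancestors of F: {D, F}.
Common ancestors: {D}.
The only common ancestor is D, so it is the merge base.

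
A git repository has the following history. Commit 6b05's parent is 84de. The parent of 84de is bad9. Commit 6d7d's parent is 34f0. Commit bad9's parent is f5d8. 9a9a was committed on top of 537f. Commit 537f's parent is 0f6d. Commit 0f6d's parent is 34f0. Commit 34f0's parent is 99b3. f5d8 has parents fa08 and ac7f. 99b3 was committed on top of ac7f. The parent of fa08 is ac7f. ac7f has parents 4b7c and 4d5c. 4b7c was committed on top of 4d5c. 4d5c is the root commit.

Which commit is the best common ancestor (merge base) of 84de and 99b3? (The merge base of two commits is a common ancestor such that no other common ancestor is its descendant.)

ac7f

Ancestors of 84de: {4b7c, 4d5c, 84de, ac7f, bad9, f5d8, fa08}.
Ancestors of 99b3: {4b7c, 4d5c, 99b3, ac7f}.
Common ancestors: {4b7c, 4d5c, ac7f}.
Among these, ac7f is not an ancestor of any other common ancestor — it is the merge base.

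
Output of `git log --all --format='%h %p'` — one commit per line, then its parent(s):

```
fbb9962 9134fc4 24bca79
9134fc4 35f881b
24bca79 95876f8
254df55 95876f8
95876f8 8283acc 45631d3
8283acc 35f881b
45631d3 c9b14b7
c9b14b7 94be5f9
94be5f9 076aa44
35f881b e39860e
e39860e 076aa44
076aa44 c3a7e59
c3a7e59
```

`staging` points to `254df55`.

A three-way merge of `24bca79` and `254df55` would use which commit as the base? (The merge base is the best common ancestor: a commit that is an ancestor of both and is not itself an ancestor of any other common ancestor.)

95876f8

Ancestors of 24bca79: {076aa44, 24bca79, 35f881b, 45631d3, 8283acc, 94be5f9, 95876f8, c3a7e59, c9b14b7, e39860e}.
Ancestors of 254df55: {076aa44, 254df55, 35f881b, 45631d3, 8283acc, 94be5f9, 95876f8, c3a7e59, c9b14b7, e39860e}.
Common ancestors: {076aa44, 35f881b, 45631d3, 8283acc, 94be5f9, 95876f8, c3a7e59, c9b14b7, e39860e}.
Among these, 95876f8 is not an ancestor of any other common ancestor — it is the merge base.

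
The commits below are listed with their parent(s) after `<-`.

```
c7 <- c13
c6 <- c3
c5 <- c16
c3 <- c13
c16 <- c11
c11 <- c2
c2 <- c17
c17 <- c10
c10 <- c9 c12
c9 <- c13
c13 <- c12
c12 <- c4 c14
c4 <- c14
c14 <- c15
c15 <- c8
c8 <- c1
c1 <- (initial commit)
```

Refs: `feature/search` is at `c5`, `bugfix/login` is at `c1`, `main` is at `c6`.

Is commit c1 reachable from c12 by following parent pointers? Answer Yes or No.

Ancestors of c12 (commits reachable by following parents): {c1, c12, c14, c15, c4, c8}.
c1 is in that set, so it is an ancestor of c12.

Yes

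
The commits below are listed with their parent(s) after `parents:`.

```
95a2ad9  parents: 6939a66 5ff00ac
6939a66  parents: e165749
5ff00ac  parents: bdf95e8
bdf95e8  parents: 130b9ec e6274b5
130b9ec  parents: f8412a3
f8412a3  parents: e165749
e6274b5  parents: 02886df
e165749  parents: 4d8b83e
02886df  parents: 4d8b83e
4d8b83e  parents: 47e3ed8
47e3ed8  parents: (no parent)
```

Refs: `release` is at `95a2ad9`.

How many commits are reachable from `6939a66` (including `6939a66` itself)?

4

Walking parent pointers from 6939a66: reachable set = {47e3ed8, 4d8b83e, 6939a66, e165749}.
That is 4 commits.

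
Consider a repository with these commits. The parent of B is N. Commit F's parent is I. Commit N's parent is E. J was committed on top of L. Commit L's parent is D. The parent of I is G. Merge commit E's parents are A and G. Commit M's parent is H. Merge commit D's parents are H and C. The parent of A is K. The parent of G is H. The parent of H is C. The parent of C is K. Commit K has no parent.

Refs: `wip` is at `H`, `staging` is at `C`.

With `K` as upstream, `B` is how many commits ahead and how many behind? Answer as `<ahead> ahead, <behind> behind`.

Reachable from B: {A, B, C, E, G, H, K, N}.
Reachable from K: {K}.
Only in B's history (ahead): {A, B, C, E, G, H, N} — 7.
Only in K's history (behind): {} — 0.

7 ahead, 0 behind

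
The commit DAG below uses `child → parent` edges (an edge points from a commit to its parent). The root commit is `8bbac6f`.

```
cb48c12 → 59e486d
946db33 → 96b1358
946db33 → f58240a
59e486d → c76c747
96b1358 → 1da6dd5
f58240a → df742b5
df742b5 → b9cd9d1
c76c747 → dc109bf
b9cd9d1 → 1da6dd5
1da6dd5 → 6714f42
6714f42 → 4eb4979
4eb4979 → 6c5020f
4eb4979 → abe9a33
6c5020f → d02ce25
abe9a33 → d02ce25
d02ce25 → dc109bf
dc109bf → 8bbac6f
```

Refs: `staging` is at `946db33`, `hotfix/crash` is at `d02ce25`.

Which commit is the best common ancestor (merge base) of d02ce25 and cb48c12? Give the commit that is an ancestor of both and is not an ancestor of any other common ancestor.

Ancestors of d02ce25: {8bbac6f, d02ce25, dc109bf}.
Ancestors of cb48c12: {59e486d, 8bbac6f, c76c747, cb48c12, dc109bf}.
Common ancestors: {8bbac6f, dc109bf}.
Among these, dc109bf is not an ancestor of any other common ancestor — it is the merge base.

dc109bf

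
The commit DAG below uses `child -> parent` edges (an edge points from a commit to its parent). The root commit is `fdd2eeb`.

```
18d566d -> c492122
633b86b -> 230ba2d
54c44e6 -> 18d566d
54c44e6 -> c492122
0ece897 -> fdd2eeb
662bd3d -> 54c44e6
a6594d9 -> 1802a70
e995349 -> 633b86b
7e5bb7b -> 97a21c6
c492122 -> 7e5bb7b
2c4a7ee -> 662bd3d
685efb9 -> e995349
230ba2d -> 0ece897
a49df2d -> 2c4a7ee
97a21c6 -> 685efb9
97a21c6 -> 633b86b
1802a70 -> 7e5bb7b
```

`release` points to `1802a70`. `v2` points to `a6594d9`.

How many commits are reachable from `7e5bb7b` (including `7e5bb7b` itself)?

8

Walking parent pointers from 7e5bb7b: reachable set = {0ece897, 230ba2d, 633b86b, 685efb9, 7e5bb7b, 97a21c6, e995349, fdd2eeb}.
That is 8 commits.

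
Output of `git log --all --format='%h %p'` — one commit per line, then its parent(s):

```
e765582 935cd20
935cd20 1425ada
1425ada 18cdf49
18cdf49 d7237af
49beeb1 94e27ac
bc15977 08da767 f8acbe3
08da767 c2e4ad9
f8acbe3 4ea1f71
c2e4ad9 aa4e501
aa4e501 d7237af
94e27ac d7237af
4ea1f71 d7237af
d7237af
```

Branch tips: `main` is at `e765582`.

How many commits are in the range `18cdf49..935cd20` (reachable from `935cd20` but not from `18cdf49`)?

Reachable from 935cd20: {1425ada, 18cdf49, 935cd20, d7237af}.
Reachable from 18cdf49: {18cdf49, d7237af}.
In 935cd20's history but not 18cdf49's: {1425ada, 935cd20} — 2 commits.

2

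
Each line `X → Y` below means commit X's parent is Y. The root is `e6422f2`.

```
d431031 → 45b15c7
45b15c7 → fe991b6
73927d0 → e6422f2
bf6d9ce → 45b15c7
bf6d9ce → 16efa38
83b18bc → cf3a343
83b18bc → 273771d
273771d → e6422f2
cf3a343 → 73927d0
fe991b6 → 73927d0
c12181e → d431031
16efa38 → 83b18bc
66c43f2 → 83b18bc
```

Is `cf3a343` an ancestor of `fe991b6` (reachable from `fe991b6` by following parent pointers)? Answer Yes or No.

Ancestors of fe991b6: {73927d0, e6422f2, fe991b6}.
cf3a343 is not in that set, so it is not an ancestor of fe991b6.

No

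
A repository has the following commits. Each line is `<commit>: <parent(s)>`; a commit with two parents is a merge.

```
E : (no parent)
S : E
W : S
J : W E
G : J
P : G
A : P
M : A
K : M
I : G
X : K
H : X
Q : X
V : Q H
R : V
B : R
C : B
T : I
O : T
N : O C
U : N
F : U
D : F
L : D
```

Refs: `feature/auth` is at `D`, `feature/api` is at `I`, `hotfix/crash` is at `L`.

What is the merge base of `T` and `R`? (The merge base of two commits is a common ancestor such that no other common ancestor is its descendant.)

G

Ancestors of T: {E, G, I, J, S, T, W}.
Ancestors of R: {A, E, G, H, J, K, M, P, Q, R, S, V, W, X}.
Common ancestors: {E, G, J, S, W}.
Among these, G is not an ancestor of any other common ancestor — it is the merge base.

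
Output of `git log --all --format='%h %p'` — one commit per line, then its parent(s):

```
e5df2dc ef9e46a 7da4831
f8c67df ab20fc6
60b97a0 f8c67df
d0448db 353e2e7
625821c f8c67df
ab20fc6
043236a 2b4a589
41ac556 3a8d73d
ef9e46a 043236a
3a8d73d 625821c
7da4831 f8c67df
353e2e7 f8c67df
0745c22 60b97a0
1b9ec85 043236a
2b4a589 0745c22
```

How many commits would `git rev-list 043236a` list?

6

Walking parent pointers from 043236a: reachable set = {043236a, 0745c22, 2b4a589, 60b97a0, ab20fc6, f8c67df}.
That is 6 commits.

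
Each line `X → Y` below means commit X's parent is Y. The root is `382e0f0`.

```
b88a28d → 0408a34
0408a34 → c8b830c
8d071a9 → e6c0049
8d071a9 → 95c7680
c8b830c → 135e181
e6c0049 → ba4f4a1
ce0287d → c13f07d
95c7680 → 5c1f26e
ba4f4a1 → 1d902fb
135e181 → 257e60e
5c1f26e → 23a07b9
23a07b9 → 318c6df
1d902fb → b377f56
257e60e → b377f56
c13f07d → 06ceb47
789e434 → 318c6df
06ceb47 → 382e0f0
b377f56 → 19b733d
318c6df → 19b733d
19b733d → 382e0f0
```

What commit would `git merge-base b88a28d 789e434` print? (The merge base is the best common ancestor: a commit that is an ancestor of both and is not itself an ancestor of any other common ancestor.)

Ancestors of b88a28d: {0408a34, 135e181, 19b733d, 257e60e, 382e0f0, b377f56, b88a28d, c8b830c}.
Ancestors of 789e434: {19b733d, 318c6df, 382e0f0, 789e434}.
Common ancestors: {19b733d, 382e0f0}.
Among these, 19b733d is not an ancestor of any other common ancestor — it is the merge base.

19b733d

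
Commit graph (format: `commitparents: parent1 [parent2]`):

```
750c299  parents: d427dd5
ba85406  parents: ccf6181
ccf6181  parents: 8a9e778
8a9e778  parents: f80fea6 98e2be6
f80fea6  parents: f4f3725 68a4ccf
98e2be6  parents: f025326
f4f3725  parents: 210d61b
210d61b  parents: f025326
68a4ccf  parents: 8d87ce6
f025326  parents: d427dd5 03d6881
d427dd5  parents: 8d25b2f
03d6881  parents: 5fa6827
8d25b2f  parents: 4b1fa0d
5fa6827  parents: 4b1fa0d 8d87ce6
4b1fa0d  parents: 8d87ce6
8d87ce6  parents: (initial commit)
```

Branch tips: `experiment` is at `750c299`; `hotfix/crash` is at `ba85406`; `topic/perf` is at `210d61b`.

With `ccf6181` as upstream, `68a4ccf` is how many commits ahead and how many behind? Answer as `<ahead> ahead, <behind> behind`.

0 ahead, 12 behind

Reachable from 68a4ccf: {68a4ccf, 8d87ce6}.
Reachable from ccf6181: {03d6881, 210d61b, 4b1fa0d, 5fa6827, 68a4ccf, 8a9e778, 8d25b2f, 8d87ce6, 98e2be6, ccf6181, d427dd5, f025326, f4f3725, f80fea6}.
Only in 68a4ccf's history (ahead): {} — 0.
Only in ccf6181's history (behind): {03d6881, 210d61b, 4b1fa0d, 5fa6827, 8a9e778, 8d25b2f, 98e2be6, ccf6181, d427dd5, f025326, f4f3725, f80fea6} — 12.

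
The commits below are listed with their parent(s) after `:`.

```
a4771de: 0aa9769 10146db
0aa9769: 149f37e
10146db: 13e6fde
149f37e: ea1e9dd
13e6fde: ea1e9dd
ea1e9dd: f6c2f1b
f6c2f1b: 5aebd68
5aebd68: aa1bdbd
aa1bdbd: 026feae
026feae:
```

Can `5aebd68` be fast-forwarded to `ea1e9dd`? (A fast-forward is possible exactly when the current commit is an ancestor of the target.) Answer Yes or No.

Yes

A fast-forward from 5aebd68 to ea1e9dd is possible iff 5aebd68 is an ancestor of ea1e9dd.
Ancestors of ea1e9dd: {026feae, 5aebd68, aa1bdbd, ea1e9dd, f6c2f1b}.
5aebd68 is among them, so fast-forward is possible.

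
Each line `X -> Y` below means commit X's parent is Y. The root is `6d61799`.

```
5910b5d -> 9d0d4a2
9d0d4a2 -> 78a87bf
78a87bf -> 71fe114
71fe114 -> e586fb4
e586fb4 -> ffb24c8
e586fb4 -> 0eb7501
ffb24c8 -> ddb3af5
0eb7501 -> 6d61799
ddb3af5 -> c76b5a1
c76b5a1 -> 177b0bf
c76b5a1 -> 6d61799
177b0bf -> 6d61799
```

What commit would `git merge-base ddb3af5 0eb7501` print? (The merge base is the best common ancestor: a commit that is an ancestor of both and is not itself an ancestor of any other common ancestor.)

6d61799

Ancestors of ddb3af5: {177b0bf, 6d61799, c76b5a1, ddb3af5}.
Ancestors of 0eb7501: {0eb7501, 6d61799}.
Common ancestors: {6d61799}.
The only common ancestor is 6d61799, so it is the merge base.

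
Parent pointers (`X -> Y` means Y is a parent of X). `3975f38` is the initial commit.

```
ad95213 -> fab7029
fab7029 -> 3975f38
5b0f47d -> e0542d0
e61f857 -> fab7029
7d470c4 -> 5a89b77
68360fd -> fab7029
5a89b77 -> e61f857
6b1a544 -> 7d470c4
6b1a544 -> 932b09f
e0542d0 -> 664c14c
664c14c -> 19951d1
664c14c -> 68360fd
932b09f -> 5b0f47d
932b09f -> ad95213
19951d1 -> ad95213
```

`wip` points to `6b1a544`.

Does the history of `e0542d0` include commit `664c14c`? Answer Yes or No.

Ancestors of e0542d0 (commits reachable by following parents): {19951d1, 3975f38, 664c14c, 68360fd, ad95213, e0542d0, fab7029}.
664c14c is in that set, so it is an ancestor of e0542d0.

Yes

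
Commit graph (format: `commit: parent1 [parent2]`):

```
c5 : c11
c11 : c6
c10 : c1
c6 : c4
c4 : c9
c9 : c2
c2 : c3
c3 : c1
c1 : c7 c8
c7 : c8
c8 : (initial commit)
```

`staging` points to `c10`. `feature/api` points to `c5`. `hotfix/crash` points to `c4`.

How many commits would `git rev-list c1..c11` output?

Reachable from c11: {c1, c11, c2, c3, c4, c6, c7, c8, c9}.
Reachable from c1: {c1, c7, c8}.
In c11's history but not c1's: {c11, c2, c3, c4, c6, c9} — 6 commits.

6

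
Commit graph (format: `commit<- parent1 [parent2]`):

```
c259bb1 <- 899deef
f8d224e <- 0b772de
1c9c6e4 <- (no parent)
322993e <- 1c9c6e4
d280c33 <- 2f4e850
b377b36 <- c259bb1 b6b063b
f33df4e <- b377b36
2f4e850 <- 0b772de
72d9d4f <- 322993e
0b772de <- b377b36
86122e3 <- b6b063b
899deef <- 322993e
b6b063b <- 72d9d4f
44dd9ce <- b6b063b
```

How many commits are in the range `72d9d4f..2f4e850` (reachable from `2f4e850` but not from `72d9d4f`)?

Reachable from 2f4e850: {0b772de, 1c9c6e4, 2f4e850, 322993e, 72d9d4f, 899deef, b377b36, b6b063b, c259bb1}.
Reachable from 72d9d4f: {1c9c6e4, 322993e, 72d9d4f}.
In 2f4e850's history but not 72d9d4f's: {0b772de, 2f4e850, 899deef, b377b36, b6b063b, c259bb1} — 6 commits.

6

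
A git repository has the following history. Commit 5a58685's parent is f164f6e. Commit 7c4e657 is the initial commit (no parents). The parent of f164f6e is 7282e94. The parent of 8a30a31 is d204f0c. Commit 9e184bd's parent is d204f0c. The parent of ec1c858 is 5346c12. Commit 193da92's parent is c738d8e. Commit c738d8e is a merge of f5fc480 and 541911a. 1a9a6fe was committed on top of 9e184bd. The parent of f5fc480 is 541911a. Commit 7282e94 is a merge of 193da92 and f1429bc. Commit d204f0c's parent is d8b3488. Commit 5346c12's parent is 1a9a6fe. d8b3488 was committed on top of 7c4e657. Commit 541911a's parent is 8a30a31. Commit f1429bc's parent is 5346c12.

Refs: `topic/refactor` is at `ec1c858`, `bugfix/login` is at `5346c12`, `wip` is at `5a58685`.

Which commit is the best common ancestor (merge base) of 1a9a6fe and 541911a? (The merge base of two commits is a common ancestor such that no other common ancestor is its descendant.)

Ancestors of 1a9a6fe: {1a9a6fe, 7c4e657, 9e184bd, d204f0c, d8b3488}.
Ancestors of 541911a: {541911a, 7c4e657, 8a30a31, d204f0c, d8b3488}.
Common ancestors: {7c4e657, d204f0c, d8b3488}.
Among these, d204f0c is not an ancestor of any other common ancestor — it is the merge base.

d204f0c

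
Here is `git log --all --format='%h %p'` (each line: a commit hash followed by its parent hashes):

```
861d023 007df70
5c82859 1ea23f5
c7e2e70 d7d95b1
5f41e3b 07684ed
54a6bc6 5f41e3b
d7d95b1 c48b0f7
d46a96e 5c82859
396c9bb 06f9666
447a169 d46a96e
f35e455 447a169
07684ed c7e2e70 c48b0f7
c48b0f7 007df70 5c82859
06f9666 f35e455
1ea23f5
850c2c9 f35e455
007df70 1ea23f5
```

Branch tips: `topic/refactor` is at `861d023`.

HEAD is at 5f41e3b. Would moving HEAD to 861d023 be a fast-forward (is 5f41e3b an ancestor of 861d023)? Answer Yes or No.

A fast-forward from 5f41e3b to 861d023 is possible iff 5f41e3b is an ancestor of 861d023.
Ancestors of 861d023: {007df70, 1ea23f5, 861d023}.
5f41e3b is not among them, so fast-forward is not possible.

No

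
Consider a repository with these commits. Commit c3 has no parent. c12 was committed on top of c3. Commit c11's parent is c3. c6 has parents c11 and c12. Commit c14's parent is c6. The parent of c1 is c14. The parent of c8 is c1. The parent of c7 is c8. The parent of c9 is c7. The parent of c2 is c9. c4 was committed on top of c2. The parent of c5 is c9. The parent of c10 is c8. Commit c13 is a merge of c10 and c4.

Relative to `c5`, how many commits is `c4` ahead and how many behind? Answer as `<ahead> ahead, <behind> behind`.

2 ahead, 1 behind

Reachable from c4: {c1, c11, c12, c14, c2, c3, c4, c6, c7, c8, c9}.
Reachable from c5: {c1, c11, c12, c14, c3, c5, c6, c7, c8, c9}.
Only in c4's history (ahead): {c2, c4} — 2.
Only in c5's history (behind): {c5} — 1.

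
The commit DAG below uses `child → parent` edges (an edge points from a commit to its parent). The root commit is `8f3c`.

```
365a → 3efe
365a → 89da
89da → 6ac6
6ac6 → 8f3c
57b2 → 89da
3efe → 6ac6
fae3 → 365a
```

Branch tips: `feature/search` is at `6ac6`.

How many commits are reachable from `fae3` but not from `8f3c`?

Reachable from fae3: {365a, 3efe, 6ac6, 89da, 8f3c, fae3}.
Reachable from 8f3c: {8f3c}.
In fae3's history but not 8f3c's: {365a, 3efe, 6ac6, 89da, fae3} — 5 commits.

5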